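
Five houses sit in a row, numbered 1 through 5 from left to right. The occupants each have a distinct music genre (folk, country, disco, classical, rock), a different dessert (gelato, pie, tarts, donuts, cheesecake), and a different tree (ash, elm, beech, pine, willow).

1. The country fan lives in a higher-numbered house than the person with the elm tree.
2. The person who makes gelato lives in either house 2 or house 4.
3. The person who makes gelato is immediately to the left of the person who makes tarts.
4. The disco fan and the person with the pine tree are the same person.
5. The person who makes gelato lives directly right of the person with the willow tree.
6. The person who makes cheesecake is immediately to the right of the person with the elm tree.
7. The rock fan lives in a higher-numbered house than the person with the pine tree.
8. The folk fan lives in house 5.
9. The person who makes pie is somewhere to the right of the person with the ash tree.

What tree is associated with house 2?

Clue 8: the folk fan is in house 5.
House 1's dessert must be donuts (nothing else left).
The only tree still possible for house 5 is beech.
So house 4 gets ash for tree.
Clue 9: the person who makes pie is in house 5.
That leaves tarts as the dessert for house 3.
By clue 3, the person who makes gelato is in house 2.
By clue 5, the person with the willow tree is in house 1.
House 4's dessert must be cheesecake (nothing else left).
House 2's tree must be pine (nothing else left).
That leaves elm as the tree for house 3.
By clue 1, the country fan is in house 4.
Clue 4 places the disco fan in house 2.
The only music genre still possible for house 1 is classical.
House 3 music genre: only rock fits.
So: house 1 = classical/donuts/willow, house 2 = disco/gelato/pine, house 3 = rock/tarts/elm, house 4 = country/cheesecake/ash, house 5 = folk/pie/beech.

pine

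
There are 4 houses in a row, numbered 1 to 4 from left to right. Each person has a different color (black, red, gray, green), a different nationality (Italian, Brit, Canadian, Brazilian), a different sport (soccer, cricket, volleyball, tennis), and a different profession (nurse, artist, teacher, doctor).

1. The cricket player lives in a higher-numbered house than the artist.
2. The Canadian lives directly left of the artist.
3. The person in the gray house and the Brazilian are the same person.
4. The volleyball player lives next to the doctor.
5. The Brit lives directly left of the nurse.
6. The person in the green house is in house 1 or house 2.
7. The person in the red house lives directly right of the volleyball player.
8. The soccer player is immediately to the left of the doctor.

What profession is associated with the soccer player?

teacher

So house 1 gets teacher for profession.
The person in the green house is narrowed to house 1 or 2; consider each.
Placing it in house 1 leads to a contradiction, so it's in house 2.
The person in the red house is narrowed to house 3 or 4; consider each.
Placing it in house 3 leads to a contradiction, so it's in house 4.
From clue 7, the volleyball player must be in house 3.
Clue 8: the soccer player is in house 1.
By clue 8, the doctor is in house 2.
The only nationality still possible for house 4 is Italian.
House 2's sport must be tennis (nothing else left).
House 4 sport: only cricket fits.
That leaves nurse as the profession for house 4.
The Canadian is in house 2 (clue 2).
From clue 5, the Brit must be in house 3.
House 1 nationality: only Brazilian fits.
So house 3 gets artist for profession.
Clue 3 places the person in the gray house in house 1.
So house 3 gets black for color.
So: house 1 = gray/Brazilian/soccer/teacher, house 2 = green/Canadian/tennis/doctor, house 3 = black/Brit/volleyball/artist, house 4 = red/Italian/cricket/nurse.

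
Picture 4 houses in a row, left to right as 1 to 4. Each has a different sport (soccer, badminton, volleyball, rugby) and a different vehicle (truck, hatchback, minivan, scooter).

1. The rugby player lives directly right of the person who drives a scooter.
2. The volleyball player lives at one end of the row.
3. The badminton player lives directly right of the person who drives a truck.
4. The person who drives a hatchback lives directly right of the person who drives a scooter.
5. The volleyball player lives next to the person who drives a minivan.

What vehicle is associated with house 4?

House 4 vehicle: only hatchback fits.
Clue 4 places the person who drives a scooter in house 3.
So house 1 gets truck for vehicle.
So house 2 gets minivan for vehicle.
By clue 1, the rugby player is in house 4.
By clue 3, the badminton player is in house 2.
Clue 5 places the volleyball player in house 1.
The only sport still possible for house 3 is soccer.
So: house 1 = volleyball/truck, house 2 = badminton/minivan, house 3 = soccer/scooter, house 4 = rugby/hatchback.

hatchback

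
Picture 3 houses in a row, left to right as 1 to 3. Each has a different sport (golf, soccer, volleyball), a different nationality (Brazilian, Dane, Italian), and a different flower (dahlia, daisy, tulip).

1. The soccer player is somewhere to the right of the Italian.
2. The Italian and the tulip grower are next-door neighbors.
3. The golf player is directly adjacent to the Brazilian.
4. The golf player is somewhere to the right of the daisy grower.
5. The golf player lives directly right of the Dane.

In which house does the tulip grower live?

House 1's sport must be volleyball (nothing else left).
House 3's nationality must be Brazilian (nothing else left).
From clue 3, the golf player must be in house 2.
Clue 4: the daisy grower is in house 1.
By clue 5, the Dane is in house 1.
That leaves soccer as the sport for house 3.
So house 2 gets Italian for nationality.
The tulip grower is in house 3 (clue 2).
That leaves dahlia as the flower for house 2.
So: house 1 = volleyball/Dane/daisy, house 2 = golf/Italian/dahlia, house 3 = soccer/Brazilian/tulip.

3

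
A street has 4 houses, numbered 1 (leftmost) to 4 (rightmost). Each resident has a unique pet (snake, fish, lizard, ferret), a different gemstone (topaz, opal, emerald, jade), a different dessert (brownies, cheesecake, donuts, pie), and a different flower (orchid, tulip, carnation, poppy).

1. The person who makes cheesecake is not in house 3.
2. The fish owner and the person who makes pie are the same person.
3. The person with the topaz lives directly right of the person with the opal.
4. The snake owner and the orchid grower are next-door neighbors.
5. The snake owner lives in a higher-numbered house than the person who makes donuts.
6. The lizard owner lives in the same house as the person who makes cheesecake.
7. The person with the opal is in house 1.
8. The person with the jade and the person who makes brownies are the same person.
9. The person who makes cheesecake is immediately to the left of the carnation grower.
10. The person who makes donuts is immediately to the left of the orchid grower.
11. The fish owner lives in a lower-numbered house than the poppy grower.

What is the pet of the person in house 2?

From clue 7, the person with the opal must be in house 1.
So house 1 gets tulip for flower.
From clue 3, the person with the topaz must be in house 2.
The only dessert still possible for house 4 is brownies.
Clue 8 places the person with the jade in house 4.
House 3's gemstone must be emerald (nothing else left).
The lizard owner is narrowed to house 1 or 2; consider each.
Placing it in house 2 leads to a contradiction, so it's in house 1.
Clue 6: the person who makes cheesecake is in house 1.
By clue 9, the carnation grower is in house 2.
The fish owner is narrowed to house 2 or 3; consider each.
Placing it in house 2 leads to a contradiction, so it's in house 3.
Clue 2 places the person who makes pie in house 3.
Clue 11: the poppy grower is in house 4.
So house 2 gets ferret for pet.
So house 4 gets snake for pet.
House 2 dessert: only donuts fits.
That leaves orchid as the flower for house 3.
So: house 1 = lizard/opal/cheesecake/tulip, house 2 = ferret/topaz/donuts/carnation, house 3 = fish/emerald/pie/orchid, house 4 = snake/jade/brownies/poppy.

ferret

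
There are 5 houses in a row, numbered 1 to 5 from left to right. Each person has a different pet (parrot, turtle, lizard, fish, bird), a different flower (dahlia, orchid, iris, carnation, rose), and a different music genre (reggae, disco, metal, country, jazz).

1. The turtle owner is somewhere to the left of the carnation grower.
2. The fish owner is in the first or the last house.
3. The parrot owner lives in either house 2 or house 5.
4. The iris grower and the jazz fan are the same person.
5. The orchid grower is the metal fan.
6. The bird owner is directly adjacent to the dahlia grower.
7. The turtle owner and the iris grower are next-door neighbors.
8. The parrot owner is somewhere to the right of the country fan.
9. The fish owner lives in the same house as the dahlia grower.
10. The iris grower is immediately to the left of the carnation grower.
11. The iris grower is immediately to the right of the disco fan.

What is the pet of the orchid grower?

The bird owner is narrowed to house 2 or 4; consider each.
Placing it in house 4 leads to a contradiction, so it's in house 2.
Clue 6: the dahlia grower is in house 1.
From clue 9, the fish owner must be in house 1.
House 5's pet must be parrot (nothing else left).
The lizard owner is narrowed to house 3 or 4; consider each.
Placing it in house 3 leads to a contradiction, so it's in house 4.
House 3 pet: only turtle fits.
By clue 7, the iris grower is in house 4.
Clue 10: the carnation grower is in house 5.
By clue 11, the disco fan is in house 3.
That leaves jazz as the music genre for house 4.
Clue 5 places the orchid grower in house 2.
Clue 5: the metal fan is in house 2.
House 3's flower must be rose (nothing else left).
So house 1 gets country for music genre.
House 5 music genre: only reggae fits.
So: house 1 = fish/dahlia/country, house 2 = bird/orchid/metal, house 3 = turtle/rose/disco, house 4 = lizard/iris/jazz, house 5 = parrot/carnation/reggae.

bird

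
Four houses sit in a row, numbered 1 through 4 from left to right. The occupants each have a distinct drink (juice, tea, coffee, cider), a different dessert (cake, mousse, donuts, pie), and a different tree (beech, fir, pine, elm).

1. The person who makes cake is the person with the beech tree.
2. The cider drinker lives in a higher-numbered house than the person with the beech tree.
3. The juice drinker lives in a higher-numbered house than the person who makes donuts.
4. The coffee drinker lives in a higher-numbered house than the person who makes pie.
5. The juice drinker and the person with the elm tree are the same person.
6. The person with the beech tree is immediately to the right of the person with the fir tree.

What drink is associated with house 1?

House 1 drink: only tea fits.
The only dessert still possible for house 4 is mousse.
The cider drinker is narrowed to house 3 or 4; consider each.
Placing it in house 4 leads to a contradiction, so it's in house 3.
By clue 2, the person with the beech tree is in house 2.
By clue 6, the person with the fir tree is in house 1.
Clue 1 places the person who makes cake in house 2.
Clue 5: the juice drinker is in house 4.
The person with the elm tree is in house 4 (clue 5).
House 2's drink must be coffee (nothing else left).
The only tree still possible for house 3 is pine.
By clue 4, the person who makes pie is in house 1.
House 3 dessert: only donuts fits.
So: house 1 = tea/pie/fir, house 2 = coffee/cake/beech, house 3 = cider/donuts/pine, house 4 = juice/mousse/elm.

tea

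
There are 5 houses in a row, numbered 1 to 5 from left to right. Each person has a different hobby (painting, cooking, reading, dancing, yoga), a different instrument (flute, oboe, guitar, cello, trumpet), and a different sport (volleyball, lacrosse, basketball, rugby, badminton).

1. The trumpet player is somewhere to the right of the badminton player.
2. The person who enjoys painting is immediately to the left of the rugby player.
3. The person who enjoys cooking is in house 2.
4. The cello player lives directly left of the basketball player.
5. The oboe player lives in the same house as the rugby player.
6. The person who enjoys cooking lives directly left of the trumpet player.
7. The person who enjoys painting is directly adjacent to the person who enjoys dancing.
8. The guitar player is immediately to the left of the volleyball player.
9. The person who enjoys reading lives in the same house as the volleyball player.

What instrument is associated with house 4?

flute

Clue 3 places the person who enjoys cooking in house 2.
The trumpet player is in house 3 (clue 6).
That leaves yoga as the hobby for house 1.
The person who enjoys painting is narrowed to house 3 or 4; consider each.
Placing it in house 3 leads to a contradiction, so it's in house 4.
Clue 2 places the rugby player in house 5.
Clue 5: the oboe player is in house 5.
The only sport still possible for house 4 is lacrosse.
By clue 8, the guitar player is in house 2.
Clue 9: the person who enjoys reading is in house 3.
House 5 hobby: only dancing fits.
House 1 instrument: only cello fits.
House 4 instrument: only flute fits.
House 1's sport must be badminton (nothing else left).
House 2 sport: only basketball fits.
The only sport still possible for house 3 is volleyball.
So: house 1 = yoga/cello/badminton, house 2 = cooking/guitar/basketball, house 3 = reading/trumpet/volleyball, house 4 = painting/flute/lacrosse, house 5 = dancing/oboe/rugby.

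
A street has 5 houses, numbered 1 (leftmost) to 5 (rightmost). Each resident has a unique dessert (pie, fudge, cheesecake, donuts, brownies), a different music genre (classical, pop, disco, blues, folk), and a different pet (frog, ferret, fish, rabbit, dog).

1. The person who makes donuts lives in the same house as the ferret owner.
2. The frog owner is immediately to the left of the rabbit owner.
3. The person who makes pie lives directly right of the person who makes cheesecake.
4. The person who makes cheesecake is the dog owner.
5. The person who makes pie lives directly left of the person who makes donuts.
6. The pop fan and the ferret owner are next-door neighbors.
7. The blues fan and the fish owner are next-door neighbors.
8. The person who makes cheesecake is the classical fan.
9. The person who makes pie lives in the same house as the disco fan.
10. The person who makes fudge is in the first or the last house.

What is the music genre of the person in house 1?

classical

The person who makes fudge is narrowed to house 1 or 5; consider each.
Placing it in house 1 leads to a contradiction, so it's in house 5.
The person who makes cheesecake is narrowed to house 1 or 2; consider each.
Placing it in house 2 leads to a contradiction, so it's in house 1.
Clue 3: the person who makes pie is in house 2.
Clue 4: the dog owner is in house 1.
By clue 5, the person who makes donuts is in house 3.
Clue 8: the classical fan is in house 1.
From clue 9, the disco fan must be in house 2.
House 4 dessert: only brownies fits.
From clue 1, the ferret owner must be in house 3.
Clue 6 places the pop fan in house 4.
Clue 2 places the frog owner in house 4.
The rabbit owner is in house 5 (clue 2).
So house 2 gets fish for pet.
Clue 7 places the blues fan in house 3.
The only music genre still possible for house 5 is folk.
So: house 1 = cheesecake/classical/dog, house 2 = pie/disco/fish, house 3 = donuts/blues/ferret, house 4 = brownies/pop/frog, house 5 = fudge/folk/rabbit.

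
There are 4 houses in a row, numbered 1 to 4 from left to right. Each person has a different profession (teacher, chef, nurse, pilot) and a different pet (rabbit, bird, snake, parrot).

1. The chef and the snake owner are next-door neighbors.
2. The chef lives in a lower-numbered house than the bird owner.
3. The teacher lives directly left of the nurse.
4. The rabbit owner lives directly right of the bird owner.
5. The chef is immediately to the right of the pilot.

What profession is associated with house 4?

House 4 profession: only nurse fits.
By clue 2, the chef is in house 2.
By clue 2, the bird owner is in house 3.
The teacher is in house 3 (clue 3).
From clue 4, the rabbit owner must be in house 4.
Clue 5: the pilot is in house 1.
Clue 1 places the snake owner in house 1.
House 2's pet must be parrot (nothing else left).
So: house 1 = pilot/snake, house 2 = chef/parrot, house 3 = teacher/bird, house 4 = nurse/rabbit.

nurse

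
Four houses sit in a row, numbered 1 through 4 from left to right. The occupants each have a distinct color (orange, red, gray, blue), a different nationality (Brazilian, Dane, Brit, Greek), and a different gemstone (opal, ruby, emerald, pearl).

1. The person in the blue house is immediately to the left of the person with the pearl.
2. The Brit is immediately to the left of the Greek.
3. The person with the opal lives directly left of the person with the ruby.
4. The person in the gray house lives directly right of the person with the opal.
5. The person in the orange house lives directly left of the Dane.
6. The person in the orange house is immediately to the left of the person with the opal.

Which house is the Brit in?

1

House 1's gemstone must be emerald (nothing else left).
The person in the gray house is narrowed to house 3 or 4; consider each.
Placing it in house 3 leads to a contradiction, so it's in house 4.
Clue 4 places the person with the opal in house 3.
Clue 6 places the person in the orange house in house 2.
House 2 gemstone: only pearl fits.
So house 4 gets ruby for gemstone.
By clue 1, the person in the blue house is in house 1.
Clue 5: the Dane is in house 3.
House 3's color must be red (nothing else left).
Clue 2: the Brit is in house 1.
The Greek is in house 2 (clue 2).
So house 4 gets Brazilian for nationality.
So: house 1 = blue/Brit/emerald, house 2 = orange/Greek/pearl, house 3 = red/Dane/opal, house 4 = gray/Brazilian/ruby.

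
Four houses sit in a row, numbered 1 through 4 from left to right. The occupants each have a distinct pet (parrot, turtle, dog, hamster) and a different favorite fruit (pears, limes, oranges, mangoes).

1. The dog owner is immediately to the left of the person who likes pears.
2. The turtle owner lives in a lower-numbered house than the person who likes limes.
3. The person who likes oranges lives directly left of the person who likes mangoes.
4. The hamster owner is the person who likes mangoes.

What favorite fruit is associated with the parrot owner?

pears

House 1's favorite fruit must be oranges (nothing else left).
The person who likes mangoes is in house 2 (clue 3).
The hamster owner is in house 2 (clue 4).
House 4 pet: only parrot fits.
The dog owner is in house 3 (clue 1).
Clue 1 places the person who likes pears in house 4.
House 1's pet must be turtle (nothing else left).
House 3's favorite fruit must be limes (nothing else left).
So: house 1 = turtle/oranges, house 2 = hamster/mangoes, house 3 = dog/limes, house 4 = parrot/pears.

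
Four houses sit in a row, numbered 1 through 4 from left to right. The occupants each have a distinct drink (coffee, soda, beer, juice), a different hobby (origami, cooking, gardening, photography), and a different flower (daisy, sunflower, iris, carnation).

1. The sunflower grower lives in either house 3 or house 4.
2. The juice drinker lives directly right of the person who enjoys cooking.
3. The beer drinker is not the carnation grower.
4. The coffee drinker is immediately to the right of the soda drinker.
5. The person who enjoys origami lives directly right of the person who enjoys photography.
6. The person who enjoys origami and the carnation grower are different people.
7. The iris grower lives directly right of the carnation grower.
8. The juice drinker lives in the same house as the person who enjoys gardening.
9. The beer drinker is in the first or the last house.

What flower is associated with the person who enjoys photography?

The beer drinker is narrowed to house 1 or 4; consider each.
Placing it in house 4 leads to a contradiction, so it's in house 1.
House 1's flower must be daisy (nothing else left).
House 2's flower must be carnation (nothing else left).
The iris grower is in house 3 (clue 7).
House 4 flower: only sunflower fits.
House 1 hobby: only cooking fits.
The juice drinker is in house 2 (clue 2).
Clue 8 places the person who enjoys gardening in house 2.
House 4's drink must be coffee (nothing else left).
That leaves photography as the hobby for house 3.
House 4 hobby: only origami fits.
So house 3 gets soda for drink.
So: house 1 = beer/cooking/daisy, house 2 = juice/gardening/carnation, house 3 = soda/photography/iris, house 4 = coffee/origami/sunflower.

iris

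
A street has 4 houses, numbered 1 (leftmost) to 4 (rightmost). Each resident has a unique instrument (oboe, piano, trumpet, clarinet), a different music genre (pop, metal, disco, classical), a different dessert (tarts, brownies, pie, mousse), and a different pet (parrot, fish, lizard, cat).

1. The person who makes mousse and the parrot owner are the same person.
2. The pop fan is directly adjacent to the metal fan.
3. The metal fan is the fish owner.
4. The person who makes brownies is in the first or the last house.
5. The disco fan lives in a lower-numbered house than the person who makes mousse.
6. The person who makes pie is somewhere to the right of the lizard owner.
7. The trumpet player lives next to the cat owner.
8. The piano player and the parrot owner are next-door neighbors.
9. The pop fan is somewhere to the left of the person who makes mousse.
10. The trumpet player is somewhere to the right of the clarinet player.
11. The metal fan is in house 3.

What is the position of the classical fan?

The metal fan is in house 3 (clue 11).
So house 4 gets classical for music genre.
The pop fan is in house 2 (clue 2).
From clue 3, the fish owner must be in house 3.
That leaves disco as the music genre for house 1.
Clue 1: the person who makes mousse is in house 4.
Clue 1 places the parrot owner in house 4.
Clue 8 places the piano player in house 3.
The only instrument still possible for house 1 is clarinet.
House 2's instrument must be trumpet (nothing else left).
House 4 instrument: only oboe fits.
Clue 7 places the cat owner in house 1.
That leaves brownies as the dessert for house 1.
That leaves lizard as the pet for house 2.
The person who makes pie is in house 3 (clue 6).
House 2 dessert: only tarts fits.
So: house 1 = clarinet/disco/brownies/cat, house 2 = trumpet/pop/tarts/lizard, house 3 = piano/metal/pie/fish, house 4 = oboe/classical/mousse/parrot.

4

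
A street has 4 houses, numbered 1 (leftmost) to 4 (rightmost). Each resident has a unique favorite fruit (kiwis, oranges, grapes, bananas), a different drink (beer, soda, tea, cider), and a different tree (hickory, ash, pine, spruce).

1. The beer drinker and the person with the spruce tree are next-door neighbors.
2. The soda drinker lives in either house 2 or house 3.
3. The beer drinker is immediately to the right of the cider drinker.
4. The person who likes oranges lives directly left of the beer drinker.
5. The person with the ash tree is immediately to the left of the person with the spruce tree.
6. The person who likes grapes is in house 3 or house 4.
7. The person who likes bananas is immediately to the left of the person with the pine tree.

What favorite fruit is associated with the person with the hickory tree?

oranges

The person who likes grapes is narrowed to house 3 or 4; consider each.
Placing it in house 3 leads to a contradiction, so it's in house 4.
The soda drinker is narrowed to house 2 or 3; consider each.
Placing it in house 2 leads to a contradiction, so it's in house 3.
Clue 1 places the person with the spruce tree in house 3.
By clue 3, the beer drinker is in house 2.
Clue 3: the cider drinker is in house 1.
The person who likes oranges is in house 1 (clue 4).
The person with the ash tree is in house 2 (clue 5).
House 4's drink must be tea (nothing else left).
House 1's tree must be hickory (nothing else left).
The only tree still possible for house 4 is pine.
Clue 7 places the person who likes bananas in house 3.
House 2's favorite fruit must be kiwis (nothing else left).
So: house 1 = oranges/cider/hickory, house 2 = kiwis/beer/ash, house 3 = bananas/soda/spruce, house 4 = grapes/tea/pine.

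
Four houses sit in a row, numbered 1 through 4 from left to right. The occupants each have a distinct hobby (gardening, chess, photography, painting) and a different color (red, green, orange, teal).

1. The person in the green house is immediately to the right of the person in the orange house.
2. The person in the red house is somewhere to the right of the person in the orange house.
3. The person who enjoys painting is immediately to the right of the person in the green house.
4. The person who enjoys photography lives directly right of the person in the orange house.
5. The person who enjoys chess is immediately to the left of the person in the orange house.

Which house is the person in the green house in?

So house 1 gets teal for color.
House 4 color: only red fits.
The person in the green house is in house 3 (clue 1).
By clue 1, the person in the orange house is in house 2.
Clue 3 places the person who enjoys painting in house 4.
The person who enjoys photography is in house 3 (clue 4).
By clue 5, the person who enjoys chess is in house 1.
So house 2 gets gardening for hobby.
So: house 1 = chess/teal, house 2 = gardening/orange, house 3 = photography/green, house 4 = painting/red.

3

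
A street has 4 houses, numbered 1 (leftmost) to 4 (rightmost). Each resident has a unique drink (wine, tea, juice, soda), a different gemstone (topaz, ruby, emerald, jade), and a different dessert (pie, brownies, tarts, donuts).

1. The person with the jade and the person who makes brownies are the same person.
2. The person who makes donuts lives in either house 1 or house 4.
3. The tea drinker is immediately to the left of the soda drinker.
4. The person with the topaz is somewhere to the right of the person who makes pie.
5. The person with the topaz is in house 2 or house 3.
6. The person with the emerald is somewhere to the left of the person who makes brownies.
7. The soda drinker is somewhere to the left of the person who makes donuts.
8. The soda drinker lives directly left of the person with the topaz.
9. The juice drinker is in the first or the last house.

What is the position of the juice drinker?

4

By clue 7, the person who makes donuts is in house 4.
By clue 8, the soda drinker is in house 2.
From clue 8, the person with the topaz must be in house 3.
From clue 1, the person with the jade must be in house 2.
The person who makes brownies is in house 2 (clue 1).
By clue 3, the tea drinker is in house 1.
The person with the emerald is in house 1 (clue 6).
House 3's drink must be wine (nothing else left).
House 4 drink: only juice fits.
That leaves ruby as the gemstone for house 4.
House 3's dessert must be tarts (nothing else left).
House 1 dessert: only pie fits.
So: house 1 = tea/emerald/pie, house 2 = soda/jade/brownies, house 3 = wine/topaz/tarts, house 4 = juice/ruby/donuts.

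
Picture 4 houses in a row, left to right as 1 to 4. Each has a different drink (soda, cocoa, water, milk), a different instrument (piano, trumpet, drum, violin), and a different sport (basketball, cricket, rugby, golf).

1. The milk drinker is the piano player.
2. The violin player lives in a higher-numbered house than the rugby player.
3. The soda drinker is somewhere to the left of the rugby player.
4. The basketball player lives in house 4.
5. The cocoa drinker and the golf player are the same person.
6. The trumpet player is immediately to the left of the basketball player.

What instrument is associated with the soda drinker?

drum

From clue 4, the basketball player must be in house 4.
From clue 6, the trumpet player must be in house 3.
By clue 2, the violin player is in house 4.
House 4's drink must be water (nothing else left).
House 3's drink must be cocoa (nothing else left).
Clue 5: the golf player is in house 3.
So house 1 gets cricket for sport.
So house 2 gets rugby for sport.
From clue 3, the soda drinker must be in house 1.
House 2's drink must be milk (nothing else left).
Clue 1 places the piano player in house 2.
That leaves drum as the instrument for house 1.
So: house 1 = soda/drum/cricket, house 2 = milk/piano/rugby, house 3 = cocoa/trumpet/golf, house 4 = water/violin/basketball.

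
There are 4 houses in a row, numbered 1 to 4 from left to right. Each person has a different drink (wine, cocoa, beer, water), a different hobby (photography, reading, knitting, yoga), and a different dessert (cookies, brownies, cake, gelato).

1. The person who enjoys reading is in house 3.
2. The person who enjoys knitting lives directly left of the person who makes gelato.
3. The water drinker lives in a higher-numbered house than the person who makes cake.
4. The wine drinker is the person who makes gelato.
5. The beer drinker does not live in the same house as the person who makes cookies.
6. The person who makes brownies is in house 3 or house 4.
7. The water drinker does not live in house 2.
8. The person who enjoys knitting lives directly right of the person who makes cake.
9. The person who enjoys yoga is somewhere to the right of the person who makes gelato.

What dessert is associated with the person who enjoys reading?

By clue 1, the person who enjoys reading is in house 3.
That leaves photography as the hobby for house 1.
That leaves knitting as the hobby for house 2.
So house 4 gets yoga for hobby.
The person who makes gelato is in house 3 (clue 2).
Clue 4 places the wine drinker in house 3.
Clue 8: the person who makes cake is in house 1.
That leaves water as the drink for house 4.
House 2 dessert: only cookies fits.
So house 4 gets brownies for dessert.
From clue 5, the beer drinker must be in house 1.
House 2's drink must be cocoa (nothing else left).
So: house 1 = beer/photography/cake, house 2 = cocoa/knitting/cookies, house 3 = wine/reading/gelato, house 4 = water/yoga/brownies.

gelato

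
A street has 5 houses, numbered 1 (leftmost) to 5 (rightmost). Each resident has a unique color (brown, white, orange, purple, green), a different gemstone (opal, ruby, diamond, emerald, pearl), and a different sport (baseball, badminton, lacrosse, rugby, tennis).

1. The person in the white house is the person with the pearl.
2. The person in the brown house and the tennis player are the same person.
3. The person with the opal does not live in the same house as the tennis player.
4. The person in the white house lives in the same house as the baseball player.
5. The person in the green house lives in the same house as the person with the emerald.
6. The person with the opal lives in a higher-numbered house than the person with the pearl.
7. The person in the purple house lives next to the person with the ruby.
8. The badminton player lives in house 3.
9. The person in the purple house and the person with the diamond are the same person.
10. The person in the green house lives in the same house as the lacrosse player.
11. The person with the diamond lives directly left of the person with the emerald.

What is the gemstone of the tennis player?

ruby

From clue 8, the badminton player must be in house 3.
The person in the green house is narrowed to house 2 or 4 or 5; consider each.
Placing it in house 2 and house 5 leads to a contradiction, so it's in house 4.
From clue 5, the person with the emerald must be in house 4.
The lacrosse player is in house 4 (clue 10).
Clue 11: the person with the diamond is in house 3.
So house 1 gets pearl for gemstone.
From clue 1, the person in the white house must be in house 1.
From clue 4, the baseball player must be in house 1.
Clue 7: the person with the ruby is in house 2.
Clue 9: the person in the purple house is in house 3.
House 5 gemstone: only opal fits.
Clue 3: the tennis player is in house 2.
So house 5 gets rugby for sport.
Clue 2 places the person in the brown house in house 2.
The only color still possible for house 5 is orange.
So: house 1 = white/pearl/baseball, house 2 = brown/ruby/tennis, house 3 = purple/diamond/badminton, house 4 = green/emerald/lacrosse, house 5 = orange/opal/rugby.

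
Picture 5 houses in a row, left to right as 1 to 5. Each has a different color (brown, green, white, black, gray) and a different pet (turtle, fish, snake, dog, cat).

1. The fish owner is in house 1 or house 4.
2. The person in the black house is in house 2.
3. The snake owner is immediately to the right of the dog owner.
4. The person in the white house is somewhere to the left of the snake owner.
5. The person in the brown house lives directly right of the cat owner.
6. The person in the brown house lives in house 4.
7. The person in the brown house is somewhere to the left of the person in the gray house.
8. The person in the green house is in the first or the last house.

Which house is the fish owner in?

1

Clue 2: the person in the black house is in house 2.
The person in the brown house is in house 4 (clue 6).
By clue 7, the person in the gray house is in house 5.
That leaves white as the color for house 3.
Clue 5 places the cat owner in house 3.
The only color still possible for house 1 is green.
Clue 3 places the snake owner in house 5.
By clue 3, the dog owner is in house 4.
House 2 pet: only turtle fits.
That leaves fish as the pet for house 1.
So: house 1 = green/fish, house 2 = black/turtle, house 3 = white/cat, house 4 = brown/dog, house 5 = gray/snake.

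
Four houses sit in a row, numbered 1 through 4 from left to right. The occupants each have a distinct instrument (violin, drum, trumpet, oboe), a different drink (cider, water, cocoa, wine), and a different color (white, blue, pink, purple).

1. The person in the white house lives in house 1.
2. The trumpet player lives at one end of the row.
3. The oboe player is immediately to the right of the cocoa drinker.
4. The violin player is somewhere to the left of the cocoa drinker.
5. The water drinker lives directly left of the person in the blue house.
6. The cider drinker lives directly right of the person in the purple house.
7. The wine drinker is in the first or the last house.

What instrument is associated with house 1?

violin

From clue 1, the person in the white house must be in house 1.
The oboe player is narrowed to house 3 or 4; consider each.
Placing it in house 4 leads to a contradiction, so it's in house 3.
From clue 3, the cocoa drinker must be in house 2.
Clue 4 places the violin player in house 1.
So house 2 gets drum for instrument.
So house 4 gets trumpet for instrument.
The cider drinker is narrowed to house 3 or 4; consider each.
Placing it in house 3 leads to a contradiction, so it's in house 4.
The person in the purple house is in house 3 (clue 6).
That leaves wine as the drink for house 1.
House 3 drink: only water fits.
The person in the blue house is in house 4 (clue 5).
The only color still possible for house 2 is pink.
So: house 1 = violin/wine/white, house 2 = drum/cocoa/pink, house 3 = oboe/water/purple, house 4 = trumpet/cider/blue.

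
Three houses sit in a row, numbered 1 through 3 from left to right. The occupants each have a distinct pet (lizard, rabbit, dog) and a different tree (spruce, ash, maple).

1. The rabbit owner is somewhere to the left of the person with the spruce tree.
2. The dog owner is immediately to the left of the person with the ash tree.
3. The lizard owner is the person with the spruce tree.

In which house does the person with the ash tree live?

2

The only pet still possible for house 3 is lizard.
House 1 tree: only maple fits.
By clue 3, the person with the spruce tree is in house 3.
House 2's tree must be ash (nothing else left).
By clue 2, the dog owner is in house 1.
The only pet still possible for house 2 is rabbit.
So: house 1 = dog/maple, house 2 = rabbit/ash, house 3 = lizard/spruce.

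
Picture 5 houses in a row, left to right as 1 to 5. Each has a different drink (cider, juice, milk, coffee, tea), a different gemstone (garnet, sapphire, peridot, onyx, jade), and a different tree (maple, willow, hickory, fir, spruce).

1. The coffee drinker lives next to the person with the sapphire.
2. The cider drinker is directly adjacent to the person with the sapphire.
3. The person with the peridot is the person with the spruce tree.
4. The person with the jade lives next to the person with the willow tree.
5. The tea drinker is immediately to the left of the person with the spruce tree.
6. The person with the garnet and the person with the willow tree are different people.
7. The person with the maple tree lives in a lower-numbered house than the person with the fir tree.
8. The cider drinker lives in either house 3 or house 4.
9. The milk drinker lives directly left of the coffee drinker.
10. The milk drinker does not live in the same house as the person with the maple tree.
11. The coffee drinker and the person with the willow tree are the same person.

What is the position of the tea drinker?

3

The cider drinker is narrowed to house 3 or 4; consider each.
Placing it in house 3 leads to a contradiction, so it's in house 4.
The coffee drinker is in house 2 (clue 1).
By clue 1, the person with the sapphire is in house 3.
The milk drinker is in house 1 (clue 9).
Clue 11 places the person with the willow tree in house 2.
That leaves tea as the drink for house 3.
The only drink still possible for house 5 is juice.
That leaves hickory as the tree for house 1.
House 5's tree must be fir (nothing else left).
The person with the peridot is in house 4 (clue 3).
Clue 3: the person with the spruce tree is in house 4.
Clue 4 places the person with the jade in house 1.
House 2 gemstone: only onyx fits.
House 5 gemstone: only garnet fits.
So house 3 gets maple for tree.
So: house 1 = milk/jade/hickory, house 2 = coffee/onyx/willow, house 3 = tea/sapphire/maple, house 4 = cider/peridot/spruce, house 5 = juice/garnet/fir.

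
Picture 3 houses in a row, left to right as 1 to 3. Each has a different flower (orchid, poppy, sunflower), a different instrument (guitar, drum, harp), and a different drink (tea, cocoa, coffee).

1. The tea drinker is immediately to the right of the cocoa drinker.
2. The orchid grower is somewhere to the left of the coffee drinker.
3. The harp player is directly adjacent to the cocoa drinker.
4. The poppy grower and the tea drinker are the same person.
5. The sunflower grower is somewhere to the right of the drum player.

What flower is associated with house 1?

orchid

House 1's flower must be orchid (nothing else left).
So house 1 gets cocoa for drink.
The tea drinker is in house 2 (clue 1).
Clue 3: the harp player is in house 2.
The poppy grower is in house 2 (clue 4).
The only flower still possible for house 3 is sunflower.
House 3 instrument: only guitar fits.
That leaves coffee as the drink for house 3.
That leaves drum as the instrument for house 1.
So: house 1 = orchid/drum/cocoa, house 2 = poppy/harp/tea, house 3 = sunflower/guitar/coffee.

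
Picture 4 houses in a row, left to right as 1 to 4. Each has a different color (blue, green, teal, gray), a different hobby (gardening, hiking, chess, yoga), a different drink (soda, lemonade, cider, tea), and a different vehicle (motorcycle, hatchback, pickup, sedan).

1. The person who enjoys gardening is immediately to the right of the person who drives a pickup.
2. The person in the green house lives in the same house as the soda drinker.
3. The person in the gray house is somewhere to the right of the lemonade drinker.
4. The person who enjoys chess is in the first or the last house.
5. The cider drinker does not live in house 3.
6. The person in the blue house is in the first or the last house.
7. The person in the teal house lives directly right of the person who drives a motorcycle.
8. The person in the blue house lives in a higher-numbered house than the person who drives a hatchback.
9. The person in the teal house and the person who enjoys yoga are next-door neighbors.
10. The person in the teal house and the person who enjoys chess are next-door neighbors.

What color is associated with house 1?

green

Clue 8: the person in the blue house is in house 4.
So house 1 gets green for color.
So house 4 gets sedan for vehicle.
Clue 2 places the soda drinker in house 1.
So house 2 gets lemonade for drink.
House 3 drink: only tea fits.
House 4's drink must be cider (nothing else left).
The person in the gray house is in house 3 (clue 3).
That leaves teal as the color for house 2.
From clue 7, the person who drives a motorcycle must be in house 1.
The person who enjoys chess is in house 1 (clue 10).
House 3's hobby must be yoga (nothing else left).
Clue 1: the person who enjoys gardening is in house 4.
The person who drives a pickup is in house 3 (clue 1).
House 2 hobby: only hiking fits.
The only vehicle still possible for house 2 is hatchback.
So: house 1 = green/chess/soda/motorcycle, house 2 = teal/hiking/lemonade/hatchback, house 3 = gray/yoga/tea/pickup, house 4 = blue/gardening/cider/sedan.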